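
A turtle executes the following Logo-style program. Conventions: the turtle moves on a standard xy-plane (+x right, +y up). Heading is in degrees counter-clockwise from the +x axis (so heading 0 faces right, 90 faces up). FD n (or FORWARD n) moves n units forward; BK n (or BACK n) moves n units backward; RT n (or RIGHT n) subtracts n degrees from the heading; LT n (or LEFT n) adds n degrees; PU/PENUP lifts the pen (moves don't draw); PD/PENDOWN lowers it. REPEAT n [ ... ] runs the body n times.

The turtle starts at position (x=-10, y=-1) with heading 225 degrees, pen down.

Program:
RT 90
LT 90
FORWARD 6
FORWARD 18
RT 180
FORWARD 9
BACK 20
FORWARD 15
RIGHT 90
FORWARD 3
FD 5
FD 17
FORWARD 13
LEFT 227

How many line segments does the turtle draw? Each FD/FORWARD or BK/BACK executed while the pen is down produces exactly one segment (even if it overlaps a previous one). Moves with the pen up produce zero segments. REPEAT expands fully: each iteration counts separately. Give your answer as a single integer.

Answer: 9

Derivation:
Executing turtle program step by step:
Start: pos=(-10,-1), heading=225, pen down
RT 90: heading 225 -> 135
LT 90: heading 135 -> 225
FD 6: (-10,-1) -> (-14.243,-5.243) [heading=225, draw]
FD 18: (-14.243,-5.243) -> (-26.971,-17.971) [heading=225, draw]
RT 180: heading 225 -> 45
FD 9: (-26.971,-17.971) -> (-20.607,-11.607) [heading=45, draw]
BK 20: (-20.607,-11.607) -> (-34.749,-25.749) [heading=45, draw]
FD 15: (-34.749,-25.749) -> (-24.142,-15.142) [heading=45, draw]
RT 90: heading 45 -> 315
FD 3: (-24.142,-15.142) -> (-22.021,-17.263) [heading=315, draw]
FD 5: (-22.021,-17.263) -> (-18.485,-20.799) [heading=315, draw]
FD 17: (-18.485,-20.799) -> (-6.464,-32.82) [heading=315, draw]
FD 13: (-6.464,-32.82) -> (2.728,-42.012) [heading=315, draw]
LT 227: heading 315 -> 182
Final: pos=(2.728,-42.012), heading=182, 9 segment(s) drawn
Segments drawn: 9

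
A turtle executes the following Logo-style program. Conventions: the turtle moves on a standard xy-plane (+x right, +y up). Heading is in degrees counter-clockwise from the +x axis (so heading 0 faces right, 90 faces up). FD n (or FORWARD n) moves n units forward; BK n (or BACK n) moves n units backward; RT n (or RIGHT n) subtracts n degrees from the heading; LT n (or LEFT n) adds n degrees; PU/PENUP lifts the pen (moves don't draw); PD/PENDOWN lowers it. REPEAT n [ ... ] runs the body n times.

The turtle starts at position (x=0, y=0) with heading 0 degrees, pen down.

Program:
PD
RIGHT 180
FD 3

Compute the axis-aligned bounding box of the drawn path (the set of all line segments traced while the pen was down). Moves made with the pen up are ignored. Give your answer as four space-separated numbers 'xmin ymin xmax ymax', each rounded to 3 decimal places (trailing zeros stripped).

Answer: -3 0 0 0

Derivation:
Executing turtle program step by step:
Start: pos=(0,0), heading=0, pen down
PD: pen down
RT 180: heading 0 -> 180
FD 3: (0,0) -> (-3,0) [heading=180, draw]
Final: pos=(-3,0), heading=180, 1 segment(s) drawn

Segment endpoints: x in {-3, 0}, y in {0, 0}
xmin=-3, ymin=0, xmax=0, ymax=0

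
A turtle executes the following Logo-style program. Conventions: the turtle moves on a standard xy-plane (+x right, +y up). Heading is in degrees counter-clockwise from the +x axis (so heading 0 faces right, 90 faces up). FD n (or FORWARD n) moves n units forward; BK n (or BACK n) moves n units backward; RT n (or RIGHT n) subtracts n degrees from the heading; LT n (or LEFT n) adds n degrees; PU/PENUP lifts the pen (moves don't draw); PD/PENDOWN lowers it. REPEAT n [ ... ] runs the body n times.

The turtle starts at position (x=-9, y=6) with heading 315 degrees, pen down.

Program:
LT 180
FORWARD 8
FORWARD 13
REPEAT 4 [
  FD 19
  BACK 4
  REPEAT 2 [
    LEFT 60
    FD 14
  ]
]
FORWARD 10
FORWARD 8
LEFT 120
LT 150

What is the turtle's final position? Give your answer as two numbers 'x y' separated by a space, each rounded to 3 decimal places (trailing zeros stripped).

Answer: -56.261 -3.077

Derivation:
Executing turtle program step by step:
Start: pos=(-9,6), heading=315, pen down
LT 180: heading 315 -> 135
FD 8: (-9,6) -> (-14.657,11.657) [heading=135, draw]
FD 13: (-14.657,11.657) -> (-23.849,20.849) [heading=135, draw]
REPEAT 4 [
  -- iteration 1/4 --
  FD 19: (-23.849,20.849) -> (-37.284,34.284) [heading=135, draw]
  BK 4: (-37.284,34.284) -> (-34.456,31.456) [heading=135, draw]
  REPEAT 2 [
    -- iteration 1/2 --
    LT 60: heading 135 -> 195
    FD 14: (-34.456,31.456) -> (-47.979,27.832) [heading=195, draw]
    -- iteration 2/2 --
    LT 60: heading 195 -> 255
    FD 14: (-47.979,27.832) -> (-51.602,14.309) [heading=255, draw]
  ]
  -- iteration 2/4 --
  FD 19: (-51.602,14.309) -> (-56.52,-4.043) [heading=255, draw]
  BK 4: (-56.52,-4.043) -> (-55.485,-0.179) [heading=255, draw]
  REPEAT 2 [
    -- iteration 1/2 --
    LT 60: heading 255 -> 315
    FD 14: (-55.485,-0.179) -> (-45.585,-10.079) [heading=315, draw]
    -- iteration 2/2 --
    LT 60: heading 315 -> 15
    FD 14: (-45.585,-10.079) -> (-32.062,-6.455) [heading=15, draw]
  ]
  -- iteration 3/4 --
  FD 19: (-32.062,-6.455) -> (-13.71,-1.538) [heading=15, draw]
  BK 4: (-13.71,-1.538) -> (-17.573,-2.573) [heading=15, draw]
  REPEAT 2 [
    -- iteration 1/2 --
    LT 60: heading 15 -> 75
    FD 14: (-17.573,-2.573) -> (-13.95,10.95) [heading=75, draw]
    -- iteration 2/2 --
    LT 60: heading 75 -> 135
    FD 14: (-13.95,10.95) -> (-23.849,20.849) [heading=135, draw]
  ]
  -- iteration 4/4 --
  FD 19: (-23.849,20.849) -> (-37.284,34.284) [heading=135, draw]
  BK 4: (-37.284,34.284) -> (-34.456,31.456) [heading=135, draw]
  REPEAT 2 [
    -- iteration 1/2 --
    LT 60: heading 135 -> 195
    FD 14: (-34.456,31.456) -> (-47.979,27.832) [heading=195, draw]
    -- iteration 2/2 --
    LT 60: heading 195 -> 255
    FD 14: (-47.979,27.832) -> (-51.602,14.309) [heading=255, draw]
  ]
]
FD 10: (-51.602,14.309) -> (-54.19,4.65) [heading=255, draw]
FD 8: (-54.19,4.65) -> (-56.261,-3.077) [heading=255, draw]
LT 120: heading 255 -> 15
LT 150: heading 15 -> 165
Final: pos=(-56.261,-3.077), heading=165, 20 segment(s) drawn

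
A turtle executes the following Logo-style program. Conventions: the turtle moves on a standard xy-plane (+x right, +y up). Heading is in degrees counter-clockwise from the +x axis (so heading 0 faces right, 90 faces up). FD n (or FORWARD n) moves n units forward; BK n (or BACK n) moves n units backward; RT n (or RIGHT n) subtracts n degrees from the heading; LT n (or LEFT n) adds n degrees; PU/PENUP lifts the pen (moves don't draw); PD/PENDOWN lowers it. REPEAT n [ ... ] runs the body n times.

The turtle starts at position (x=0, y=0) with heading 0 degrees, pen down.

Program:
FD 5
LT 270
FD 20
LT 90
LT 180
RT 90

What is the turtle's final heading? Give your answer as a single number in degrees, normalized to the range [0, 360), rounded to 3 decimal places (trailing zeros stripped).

Answer: 90

Derivation:
Executing turtle program step by step:
Start: pos=(0,0), heading=0, pen down
FD 5: (0,0) -> (5,0) [heading=0, draw]
LT 270: heading 0 -> 270
FD 20: (5,0) -> (5,-20) [heading=270, draw]
LT 90: heading 270 -> 0
LT 180: heading 0 -> 180
RT 90: heading 180 -> 90
Final: pos=(5,-20), heading=90, 2 segment(s) drawn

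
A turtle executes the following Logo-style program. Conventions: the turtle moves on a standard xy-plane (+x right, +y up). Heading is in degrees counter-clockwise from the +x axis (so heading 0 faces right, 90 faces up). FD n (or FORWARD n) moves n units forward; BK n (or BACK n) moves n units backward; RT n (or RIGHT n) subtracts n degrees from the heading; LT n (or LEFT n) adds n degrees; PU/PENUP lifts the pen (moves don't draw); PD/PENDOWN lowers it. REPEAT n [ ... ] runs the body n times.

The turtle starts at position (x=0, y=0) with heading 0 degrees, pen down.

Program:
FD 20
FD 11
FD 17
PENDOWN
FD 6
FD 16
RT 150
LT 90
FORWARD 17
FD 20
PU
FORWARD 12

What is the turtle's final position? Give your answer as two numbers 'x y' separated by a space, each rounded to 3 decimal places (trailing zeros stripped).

Answer: 94.5 -42.435

Derivation:
Executing turtle program step by step:
Start: pos=(0,0), heading=0, pen down
FD 20: (0,0) -> (20,0) [heading=0, draw]
FD 11: (20,0) -> (31,0) [heading=0, draw]
FD 17: (31,0) -> (48,0) [heading=0, draw]
PD: pen down
FD 6: (48,0) -> (54,0) [heading=0, draw]
FD 16: (54,0) -> (70,0) [heading=0, draw]
RT 150: heading 0 -> 210
LT 90: heading 210 -> 300
FD 17: (70,0) -> (78.5,-14.722) [heading=300, draw]
FD 20: (78.5,-14.722) -> (88.5,-32.043) [heading=300, draw]
PU: pen up
FD 12: (88.5,-32.043) -> (94.5,-42.435) [heading=300, move]
Final: pos=(94.5,-42.435), heading=300, 7 segment(s) drawn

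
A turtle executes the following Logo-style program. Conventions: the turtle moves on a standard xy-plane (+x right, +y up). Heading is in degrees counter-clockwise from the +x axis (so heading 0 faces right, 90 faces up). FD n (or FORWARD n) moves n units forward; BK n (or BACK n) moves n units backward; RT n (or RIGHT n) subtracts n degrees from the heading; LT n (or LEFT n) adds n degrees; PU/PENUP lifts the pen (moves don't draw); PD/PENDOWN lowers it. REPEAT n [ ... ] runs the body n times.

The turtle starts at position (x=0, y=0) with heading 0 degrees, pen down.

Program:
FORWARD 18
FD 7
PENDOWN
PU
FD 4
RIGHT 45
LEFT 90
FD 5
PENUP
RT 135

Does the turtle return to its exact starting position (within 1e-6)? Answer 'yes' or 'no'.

Executing turtle program step by step:
Start: pos=(0,0), heading=0, pen down
FD 18: (0,0) -> (18,0) [heading=0, draw]
FD 7: (18,0) -> (25,0) [heading=0, draw]
PD: pen down
PU: pen up
FD 4: (25,0) -> (29,0) [heading=0, move]
RT 45: heading 0 -> 315
LT 90: heading 315 -> 45
FD 5: (29,0) -> (32.536,3.536) [heading=45, move]
PU: pen up
RT 135: heading 45 -> 270
Final: pos=(32.536,3.536), heading=270, 2 segment(s) drawn

Start position: (0, 0)
Final position: (32.536, 3.536)
Distance = 32.727; >= 1e-6 -> NOT closed

Answer: no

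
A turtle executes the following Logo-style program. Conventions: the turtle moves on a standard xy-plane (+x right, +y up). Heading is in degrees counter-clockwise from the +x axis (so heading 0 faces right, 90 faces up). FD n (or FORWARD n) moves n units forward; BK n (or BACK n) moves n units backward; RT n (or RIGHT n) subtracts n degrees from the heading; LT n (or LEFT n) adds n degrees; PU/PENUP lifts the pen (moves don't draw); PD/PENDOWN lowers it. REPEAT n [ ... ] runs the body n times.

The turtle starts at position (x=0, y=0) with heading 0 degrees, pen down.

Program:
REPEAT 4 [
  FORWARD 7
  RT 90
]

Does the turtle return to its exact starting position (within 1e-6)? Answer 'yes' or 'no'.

Executing turtle program step by step:
Start: pos=(0,0), heading=0, pen down
REPEAT 4 [
  -- iteration 1/4 --
  FD 7: (0,0) -> (7,0) [heading=0, draw]
  RT 90: heading 0 -> 270
  -- iteration 2/4 --
  FD 7: (7,0) -> (7,-7) [heading=270, draw]
  RT 90: heading 270 -> 180
  -- iteration 3/4 --
  FD 7: (7,-7) -> (0,-7) [heading=180, draw]
  RT 90: heading 180 -> 90
  -- iteration 4/4 --
  FD 7: (0,-7) -> (0,0) [heading=90, draw]
  RT 90: heading 90 -> 0
]
Final: pos=(0,0), heading=0, 4 segment(s) drawn

Start position: (0, 0)
Final position: (0, 0)
Distance = 0; < 1e-6 -> CLOSED

Answer: yes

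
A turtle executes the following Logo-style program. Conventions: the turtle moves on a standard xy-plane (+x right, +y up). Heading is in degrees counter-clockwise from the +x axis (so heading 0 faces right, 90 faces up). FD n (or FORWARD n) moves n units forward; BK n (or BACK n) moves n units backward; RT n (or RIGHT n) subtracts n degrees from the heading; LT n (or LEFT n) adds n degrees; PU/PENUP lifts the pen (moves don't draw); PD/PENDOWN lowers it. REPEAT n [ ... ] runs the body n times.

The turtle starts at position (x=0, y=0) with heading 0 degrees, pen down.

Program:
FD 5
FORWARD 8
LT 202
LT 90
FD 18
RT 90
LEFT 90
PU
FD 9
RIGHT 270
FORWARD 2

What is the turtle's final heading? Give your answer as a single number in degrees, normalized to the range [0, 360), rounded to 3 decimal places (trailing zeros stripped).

Executing turtle program step by step:
Start: pos=(0,0), heading=0, pen down
FD 5: (0,0) -> (5,0) [heading=0, draw]
FD 8: (5,0) -> (13,0) [heading=0, draw]
LT 202: heading 0 -> 202
LT 90: heading 202 -> 292
FD 18: (13,0) -> (19.743,-16.689) [heading=292, draw]
RT 90: heading 292 -> 202
LT 90: heading 202 -> 292
PU: pen up
FD 9: (19.743,-16.689) -> (23.114,-25.034) [heading=292, move]
RT 270: heading 292 -> 22
FD 2: (23.114,-25.034) -> (24.969,-24.285) [heading=22, move]
Final: pos=(24.969,-24.285), heading=22, 3 segment(s) drawn

Answer: 22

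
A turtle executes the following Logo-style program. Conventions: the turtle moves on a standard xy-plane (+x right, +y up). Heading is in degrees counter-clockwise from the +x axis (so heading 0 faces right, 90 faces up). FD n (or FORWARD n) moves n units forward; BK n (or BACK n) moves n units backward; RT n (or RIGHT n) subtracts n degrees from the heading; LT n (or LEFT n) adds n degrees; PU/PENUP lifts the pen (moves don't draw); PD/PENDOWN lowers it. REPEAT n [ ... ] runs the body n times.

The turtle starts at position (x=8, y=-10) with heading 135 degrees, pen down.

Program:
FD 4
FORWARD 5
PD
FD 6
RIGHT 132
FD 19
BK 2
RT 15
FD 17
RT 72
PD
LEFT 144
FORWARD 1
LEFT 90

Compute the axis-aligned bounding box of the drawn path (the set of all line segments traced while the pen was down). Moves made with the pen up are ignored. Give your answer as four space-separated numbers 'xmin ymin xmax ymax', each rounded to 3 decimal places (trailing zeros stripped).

Answer: -2.607 -10 31.499 1.601

Derivation:
Executing turtle program step by step:
Start: pos=(8,-10), heading=135, pen down
FD 4: (8,-10) -> (5.172,-7.172) [heading=135, draw]
FD 5: (5.172,-7.172) -> (1.636,-3.636) [heading=135, draw]
PD: pen down
FD 6: (1.636,-3.636) -> (-2.607,0.607) [heading=135, draw]
RT 132: heading 135 -> 3
FD 19: (-2.607,0.607) -> (16.367,1.601) [heading=3, draw]
BK 2: (16.367,1.601) -> (14.37,1.496) [heading=3, draw]
RT 15: heading 3 -> 348
FD 17: (14.37,1.496) -> (30.999,-2.038) [heading=348, draw]
RT 72: heading 348 -> 276
PD: pen down
LT 144: heading 276 -> 60
FD 1: (30.999,-2.038) -> (31.499,-1.172) [heading=60, draw]
LT 90: heading 60 -> 150
Final: pos=(31.499,-1.172), heading=150, 7 segment(s) drawn

Segment endpoints: x in {-2.607, 1.636, 5.172, 8, 14.37, 16.367, 30.999, 31.499}, y in {-10, -7.172, -3.636, -2.038, -1.172, 0.607, 1.496, 1.601}
xmin=-2.607, ymin=-10, xmax=31.499, ymax=1.601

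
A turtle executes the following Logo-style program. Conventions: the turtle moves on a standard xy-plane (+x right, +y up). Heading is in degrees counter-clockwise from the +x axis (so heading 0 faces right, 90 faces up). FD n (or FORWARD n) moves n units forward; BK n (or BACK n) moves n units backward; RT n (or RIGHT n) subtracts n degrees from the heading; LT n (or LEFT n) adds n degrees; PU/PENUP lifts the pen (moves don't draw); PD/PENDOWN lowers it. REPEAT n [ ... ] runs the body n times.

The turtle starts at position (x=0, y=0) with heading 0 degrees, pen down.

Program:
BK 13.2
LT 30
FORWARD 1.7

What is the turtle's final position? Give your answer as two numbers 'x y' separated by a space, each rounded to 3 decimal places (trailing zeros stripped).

Answer: -11.728 0.85

Derivation:
Executing turtle program step by step:
Start: pos=(0,0), heading=0, pen down
BK 13.2: (0,0) -> (-13.2,0) [heading=0, draw]
LT 30: heading 0 -> 30
FD 1.7: (-13.2,0) -> (-11.728,0.85) [heading=30, draw]
Final: pos=(-11.728,0.85), heading=30, 2 segment(s) drawn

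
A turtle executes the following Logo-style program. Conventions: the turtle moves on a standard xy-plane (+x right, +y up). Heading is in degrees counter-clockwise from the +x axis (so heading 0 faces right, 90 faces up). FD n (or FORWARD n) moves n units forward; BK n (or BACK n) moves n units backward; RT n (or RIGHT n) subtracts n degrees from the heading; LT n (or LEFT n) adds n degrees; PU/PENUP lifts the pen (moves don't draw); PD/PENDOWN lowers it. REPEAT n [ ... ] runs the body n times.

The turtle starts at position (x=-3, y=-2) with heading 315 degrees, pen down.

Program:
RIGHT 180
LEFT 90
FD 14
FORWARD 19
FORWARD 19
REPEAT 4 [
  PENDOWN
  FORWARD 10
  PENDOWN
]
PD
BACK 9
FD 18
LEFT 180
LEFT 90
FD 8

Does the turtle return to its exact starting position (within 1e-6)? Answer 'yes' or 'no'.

Answer: no

Derivation:
Executing turtle program step by step:
Start: pos=(-3,-2), heading=315, pen down
RT 180: heading 315 -> 135
LT 90: heading 135 -> 225
FD 14: (-3,-2) -> (-12.899,-11.899) [heading=225, draw]
FD 19: (-12.899,-11.899) -> (-26.335,-25.335) [heading=225, draw]
FD 19: (-26.335,-25.335) -> (-39.77,-38.77) [heading=225, draw]
REPEAT 4 [
  -- iteration 1/4 --
  PD: pen down
  FD 10: (-39.77,-38.77) -> (-46.841,-45.841) [heading=225, draw]
  PD: pen down
  -- iteration 2/4 --
  PD: pen down
  FD 10: (-46.841,-45.841) -> (-53.912,-52.912) [heading=225, draw]
  PD: pen down
  -- iteration 3/4 --
  PD: pen down
  FD 10: (-53.912,-52.912) -> (-60.983,-59.983) [heading=225, draw]
  PD: pen down
  -- iteration 4/4 --
  PD: pen down
  FD 10: (-60.983,-59.983) -> (-68.054,-67.054) [heading=225, draw]
  PD: pen down
]
PD: pen down
BK 9: (-68.054,-67.054) -> (-61.69,-60.69) [heading=225, draw]
FD 18: (-61.69,-60.69) -> (-74.418,-73.418) [heading=225, draw]
LT 180: heading 225 -> 45
LT 90: heading 45 -> 135
FD 8: (-74.418,-73.418) -> (-80.075,-67.761) [heading=135, draw]
Final: pos=(-80.075,-67.761), heading=135, 10 segment(s) drawn

Start position: (-3, -2)
Final position: (-80.075, -67.761)
Distance = 101.316; >= 1e-6 -> NOT closed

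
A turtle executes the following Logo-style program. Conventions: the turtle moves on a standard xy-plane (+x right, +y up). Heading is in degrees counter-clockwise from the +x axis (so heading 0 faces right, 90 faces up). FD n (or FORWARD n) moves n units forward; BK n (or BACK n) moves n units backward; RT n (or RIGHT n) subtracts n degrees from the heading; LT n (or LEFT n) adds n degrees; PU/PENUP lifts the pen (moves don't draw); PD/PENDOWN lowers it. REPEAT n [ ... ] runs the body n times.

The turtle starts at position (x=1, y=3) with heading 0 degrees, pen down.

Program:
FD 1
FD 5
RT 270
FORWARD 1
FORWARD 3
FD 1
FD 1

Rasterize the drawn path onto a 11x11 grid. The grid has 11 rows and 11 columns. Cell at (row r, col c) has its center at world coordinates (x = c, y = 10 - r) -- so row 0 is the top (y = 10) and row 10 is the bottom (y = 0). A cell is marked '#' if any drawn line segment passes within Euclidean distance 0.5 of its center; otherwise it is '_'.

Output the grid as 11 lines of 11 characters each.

Answer: ___________
_______#___
_______#___
_______#___
_______#___
_______#___
_______#___
_#######___
___________
___________
___________

Derivation:
Segment 0: (1,3) -> (2,3)
Segment 1: (2,3) -> (7,3)
Segment 2: (7,3) -> (7,4)
Segment 3: (7,4) -> (7,7)
Segment 4: (7,7) -> (7,8)
Segment 5: (7,8) -> (7,9)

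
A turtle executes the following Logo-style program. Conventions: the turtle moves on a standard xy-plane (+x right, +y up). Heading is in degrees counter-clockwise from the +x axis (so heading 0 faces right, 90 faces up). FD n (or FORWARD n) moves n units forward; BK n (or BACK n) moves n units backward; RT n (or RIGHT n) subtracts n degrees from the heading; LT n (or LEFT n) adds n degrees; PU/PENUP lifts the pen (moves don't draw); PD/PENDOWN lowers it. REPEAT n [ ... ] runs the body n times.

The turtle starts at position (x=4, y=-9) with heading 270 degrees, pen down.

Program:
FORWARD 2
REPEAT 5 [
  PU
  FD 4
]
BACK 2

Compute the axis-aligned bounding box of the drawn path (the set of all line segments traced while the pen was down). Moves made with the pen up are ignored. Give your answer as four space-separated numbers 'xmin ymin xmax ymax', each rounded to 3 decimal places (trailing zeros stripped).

Answer: 4 -11 4 -9

Derivation:
Executing turtle program step by step:
Start: pos=(4,-9), heading=270, pen down
FD 2: (4,-9) -> (4,-11) [heading=270, draw]
REPEAT 5 [
  -- iteration 1/5 --
  PU: pen up
  FD 4: (4,-11) -> (4,-15) [heading=270, move]
  -- iteration 2/5 --
  PU: pen up
  FD 4: (4,-15) -> (4,-19) [heading=270, move]
  -- iteration 3/5 --
  PU: pen up
  FD 4: (4,-19) -> (4,-23) [heading=270, move]
  -- iteration 4/5 --
  PU: pen up
  FD 4: (4,-23) -> (4,-27) [heading=270, move]
  -- iteration 5/5 --
  PU: pen up
  FD 4: (4,-27) -> (4,-31) [heading=270, move]
]
BK 2: (4,-31) -> (4,-29) [heading=270, move]
Final: pos=(4,-29), heading=270, 1 segment(s) drawn

Segment endpoints: x in {4, 4}, y in {-11, -9}
xmin=4, ymin=-11, xmax=4, ymax=-9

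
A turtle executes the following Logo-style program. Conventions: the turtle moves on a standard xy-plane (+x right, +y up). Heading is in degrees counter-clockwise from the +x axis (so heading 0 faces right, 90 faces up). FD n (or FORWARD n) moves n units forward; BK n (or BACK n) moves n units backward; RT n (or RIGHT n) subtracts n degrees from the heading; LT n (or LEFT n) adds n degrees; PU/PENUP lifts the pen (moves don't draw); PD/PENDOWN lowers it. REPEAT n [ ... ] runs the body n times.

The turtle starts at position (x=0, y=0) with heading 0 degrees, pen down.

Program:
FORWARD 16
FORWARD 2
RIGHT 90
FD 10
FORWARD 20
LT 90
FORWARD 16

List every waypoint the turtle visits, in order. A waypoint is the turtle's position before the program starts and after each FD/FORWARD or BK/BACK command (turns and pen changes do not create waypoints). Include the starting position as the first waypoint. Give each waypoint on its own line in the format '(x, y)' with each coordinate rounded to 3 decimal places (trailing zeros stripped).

Answer: (0, 0)
(16, 0)
(18, 0)
(18, -10)
(18, -30)
(34, -30)

Derivation:
Executing turtle program step by step:
Start: pos=(0,0), heading=0, pen down
FD 16: (0,0) -> (16,0) [heading=0, draw]
FD 2: (16,0) -> (18,0) [heading=0, draw]
RT 90: heading 0 -> 270
FD 10: (18,0) -> (18,-10) [heading=270, draw]
FD 20: (18,-10) -> (18,-30) [heading=270, draw]
LT 90: heading 270 -> 0
FD 16: (18,-30) -> (34,-30) [heading=0, draw]
Final: pos=(34,-30), heading=0, 5 segment(s) drawn
Waypoints (6 total):
(0, 0)
(16, 0)
(18, 0)
(18, -10)
(18, -30)
(34, -30)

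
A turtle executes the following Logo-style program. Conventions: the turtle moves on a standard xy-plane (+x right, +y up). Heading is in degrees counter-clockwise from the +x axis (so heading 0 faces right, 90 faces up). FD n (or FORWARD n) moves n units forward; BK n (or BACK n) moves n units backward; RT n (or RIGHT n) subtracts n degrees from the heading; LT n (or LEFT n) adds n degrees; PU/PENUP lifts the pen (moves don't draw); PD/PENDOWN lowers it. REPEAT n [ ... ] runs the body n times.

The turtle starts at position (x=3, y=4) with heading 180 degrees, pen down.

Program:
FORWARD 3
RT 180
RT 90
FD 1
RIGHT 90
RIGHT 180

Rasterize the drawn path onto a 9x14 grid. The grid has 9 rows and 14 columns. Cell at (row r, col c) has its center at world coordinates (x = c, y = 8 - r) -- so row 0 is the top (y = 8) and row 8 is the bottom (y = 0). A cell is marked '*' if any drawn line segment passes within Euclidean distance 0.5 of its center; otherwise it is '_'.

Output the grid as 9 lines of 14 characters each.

Segment 0: (3,4) -> (0,4)
Segment 1: (0,4) -> (0,3)

Answer: ______________
______________
______________
______________
****__________
*_____________
______________
______________
______________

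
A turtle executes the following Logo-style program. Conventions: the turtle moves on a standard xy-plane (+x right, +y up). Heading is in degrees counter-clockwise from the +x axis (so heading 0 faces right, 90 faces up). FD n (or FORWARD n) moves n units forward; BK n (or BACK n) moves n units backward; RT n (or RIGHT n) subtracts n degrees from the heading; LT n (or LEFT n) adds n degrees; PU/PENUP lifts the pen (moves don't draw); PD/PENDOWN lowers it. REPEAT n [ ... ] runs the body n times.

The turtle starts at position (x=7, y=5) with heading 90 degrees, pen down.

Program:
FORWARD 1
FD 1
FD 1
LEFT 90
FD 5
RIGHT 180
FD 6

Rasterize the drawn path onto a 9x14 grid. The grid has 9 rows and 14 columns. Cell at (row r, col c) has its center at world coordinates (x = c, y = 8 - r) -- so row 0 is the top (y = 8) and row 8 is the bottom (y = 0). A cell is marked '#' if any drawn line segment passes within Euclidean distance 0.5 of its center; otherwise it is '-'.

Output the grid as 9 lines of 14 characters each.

Answer: --#######-----
-------#------
-------#------
-------#------
--------------
--------------
--------------
--------------
--------------

Derivation:
Segment 0: (7,5) -> (7,6)
Segment 1: (7,6) -> (7,7)
Segment 2: (7,7) -> (7,8)
Segment 3: (7,8) -> (2,8)
Segment 4: (2,8) -> (8,8)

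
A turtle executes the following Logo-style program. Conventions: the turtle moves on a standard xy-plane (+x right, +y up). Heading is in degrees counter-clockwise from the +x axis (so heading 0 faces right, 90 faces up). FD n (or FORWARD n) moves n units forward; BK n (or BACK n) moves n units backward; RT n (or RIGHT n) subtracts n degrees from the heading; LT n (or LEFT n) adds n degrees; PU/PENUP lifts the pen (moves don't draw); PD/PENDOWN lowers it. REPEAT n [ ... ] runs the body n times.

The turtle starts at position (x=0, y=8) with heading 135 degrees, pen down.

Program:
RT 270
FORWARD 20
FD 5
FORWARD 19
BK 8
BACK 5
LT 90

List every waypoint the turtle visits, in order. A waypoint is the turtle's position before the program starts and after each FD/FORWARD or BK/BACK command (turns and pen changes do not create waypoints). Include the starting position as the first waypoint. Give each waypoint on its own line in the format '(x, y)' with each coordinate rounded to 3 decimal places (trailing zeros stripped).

Answer: (0, 8)
(-14.142, -6.142)
(-17.678, -9.678)
(-31.113, -23.113)
(-25.456, -17.456)
(-21.92, -13.92)

Derivation:
Executing turtle program step by step:
Start: pos=(0,8), heading=135, pen down
RT 270: heading 135 -> 225
FD 20: (0,8) -> (-14.142,-6.142) [heading=225, draw]
FD 5: (-14.142,-6.142) -> (-17.678,-9.678) [heading=225, draw]
FD 19: (-17.678,-9.678) -> (-31.113,-23.113) [heading=225, draw]
BK 8: (-31.113,-23.113) -> (-25.456,-17.456) [heading=225, draw]
BK 5: (-25.456,-17.456) -> (-21.92,-13.92) [heading=225, draw]
LT 90: heading 225 -> 315
Final: pos=(-21.92,-13.92), heading=315, 5 segment(s) drawn
Waypoints (6 total):
(0, 8)
(-14.142, -6.142)
(-17.678, -9.678)
(-31.113, -23.113)
(-25.456, -17.456)
(-21.92, -13.92)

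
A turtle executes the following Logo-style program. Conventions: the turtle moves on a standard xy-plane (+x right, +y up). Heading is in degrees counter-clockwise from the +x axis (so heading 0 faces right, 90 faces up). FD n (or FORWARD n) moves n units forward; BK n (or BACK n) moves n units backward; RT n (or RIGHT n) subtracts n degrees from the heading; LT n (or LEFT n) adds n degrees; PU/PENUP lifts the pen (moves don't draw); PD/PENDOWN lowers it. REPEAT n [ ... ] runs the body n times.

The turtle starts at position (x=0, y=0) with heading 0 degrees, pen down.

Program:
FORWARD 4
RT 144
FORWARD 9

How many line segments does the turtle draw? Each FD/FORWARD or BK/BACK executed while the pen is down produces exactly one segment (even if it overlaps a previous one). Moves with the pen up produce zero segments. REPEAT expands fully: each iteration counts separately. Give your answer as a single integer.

Answer: 2

Derivation:
Executing turtle program step by step:
Start: pos=(0,0), heading=0, pen down
FD 4: (0,0) -> (4,0) [heading=0, draw]
RT 144: heading 0 -> 216
FD 9: (4,0) -> (-3.281,-5.29) [heading=216, draw]
Final: pos=(-3.281,-5.29), heading=216, 2 segment(s) drawn
Segments drawn: 2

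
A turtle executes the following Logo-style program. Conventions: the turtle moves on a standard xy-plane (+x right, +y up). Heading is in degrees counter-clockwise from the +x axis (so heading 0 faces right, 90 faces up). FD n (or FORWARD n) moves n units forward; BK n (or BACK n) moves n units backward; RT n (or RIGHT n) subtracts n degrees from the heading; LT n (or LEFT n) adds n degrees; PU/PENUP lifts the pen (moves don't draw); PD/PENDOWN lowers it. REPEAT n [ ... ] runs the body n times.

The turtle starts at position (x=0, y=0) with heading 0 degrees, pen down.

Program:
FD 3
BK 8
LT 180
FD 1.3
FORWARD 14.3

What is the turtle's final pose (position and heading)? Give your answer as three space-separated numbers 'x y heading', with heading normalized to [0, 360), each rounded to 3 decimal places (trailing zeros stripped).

Executing turtle program step by step:
Start: pos=(0,0), heading=0, pen down
FD 3: (0,0) -> (3,0) [heading=0, draw]
BK 8: (3,0) -> (-5,0) [heading=0, draw]
LT 180: heading 0 -> 180
FD 1.3: (-5,0) -> (-6.3,0) [heading=180, draw]
FD 14.3: (-6.3,0) -> (-20.6,0) [heading=180, draw]
Final: pos=(-20.6,0), heading=180, 4 segment(s) drawn

Answer: -20.6 0 180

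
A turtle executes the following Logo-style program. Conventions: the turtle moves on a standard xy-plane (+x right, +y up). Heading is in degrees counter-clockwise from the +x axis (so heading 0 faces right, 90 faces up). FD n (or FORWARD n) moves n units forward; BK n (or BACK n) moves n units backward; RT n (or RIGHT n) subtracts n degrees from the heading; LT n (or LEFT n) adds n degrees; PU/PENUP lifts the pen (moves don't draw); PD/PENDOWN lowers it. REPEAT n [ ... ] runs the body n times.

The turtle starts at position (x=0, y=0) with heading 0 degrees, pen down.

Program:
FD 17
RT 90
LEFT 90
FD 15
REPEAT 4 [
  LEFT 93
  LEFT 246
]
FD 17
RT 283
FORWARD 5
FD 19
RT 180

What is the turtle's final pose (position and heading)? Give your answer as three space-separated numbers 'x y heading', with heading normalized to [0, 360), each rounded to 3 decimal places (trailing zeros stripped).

Executing turtle program step by step:
Start: pos=(0,0), heading=0, pen down
FD 17: (0,0) -> (17,0) [heading=0, draw]
RT 90: heading 0 -> 270
LT 90: heading 270 -> 0
FD 15: (17,0) -> (32,0) [heading=0, draw]
REPEAT 4 [
  -- iteration 1/4 --
  LT 93: heading 0 -> 93
  LT 246: heading 93 -> 339
  -- iteration 2/4 --
  LT 93: heading 339 -> 72
  LT 246: heading 72 -> 318
  -- iteration 3/4 --
  LT 93: heading 318 -> 51
  LT 246: heading 51 -> 297
  -- iteration 4/4 --
  LT 93: heading 297 -> 30
  LT 246: heading 30 -> 276
]
FD 17: (32,0) -> (33.777,-16.907) [heading=276, draw]
RT 283: heading 276 -> 353
FD 5: (33.777,-16.907) -> (38.74,-17.516) [heading=353, draw]
FD 19: (38.74,-17.516) -> (57.598,-19.832) [heading=353, draw]
RT 180: heading 353 -> 173
Final: pos=(57.598,-19.832), heading=173, 5 segment(s) drawn

Answer: 57.598 -19.832 173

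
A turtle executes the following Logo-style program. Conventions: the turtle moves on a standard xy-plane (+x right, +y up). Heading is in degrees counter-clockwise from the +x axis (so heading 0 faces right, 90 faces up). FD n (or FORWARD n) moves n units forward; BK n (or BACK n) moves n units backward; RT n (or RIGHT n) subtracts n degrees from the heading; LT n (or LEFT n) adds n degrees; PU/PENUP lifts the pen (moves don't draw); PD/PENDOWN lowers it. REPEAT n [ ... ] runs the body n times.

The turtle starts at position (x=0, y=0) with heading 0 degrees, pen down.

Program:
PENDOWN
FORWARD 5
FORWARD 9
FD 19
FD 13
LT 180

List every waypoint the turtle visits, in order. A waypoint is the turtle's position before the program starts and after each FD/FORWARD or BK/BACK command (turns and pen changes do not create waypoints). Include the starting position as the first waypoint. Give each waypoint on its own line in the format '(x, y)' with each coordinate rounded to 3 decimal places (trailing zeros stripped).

Executing turtle program step by step:
Start: pos=(0,0), heading=0, pen down
PD: pen down
FD 5: (0,0) -> (5,0) [heading=0, draw]
FD 9: (5,0) -> (14,0) [heading=0, draw]
FD 19: (14,0) -> (33,0) [heading=0, draw]
FD 13: (33,0) -> (46,0) [heading=0, draw]
LT 180: heading 0 -> 180
Final: pos=(46,0), heading=180, 4 segment(s) drawn
Waypoints (5 total):
(0, 0)
(5, 0)
(14, 0)
(33, 0)
(46, 0)

Answer: (0, 0)
(5, 0)
(14, 0)
(33, 0)
(46, 0)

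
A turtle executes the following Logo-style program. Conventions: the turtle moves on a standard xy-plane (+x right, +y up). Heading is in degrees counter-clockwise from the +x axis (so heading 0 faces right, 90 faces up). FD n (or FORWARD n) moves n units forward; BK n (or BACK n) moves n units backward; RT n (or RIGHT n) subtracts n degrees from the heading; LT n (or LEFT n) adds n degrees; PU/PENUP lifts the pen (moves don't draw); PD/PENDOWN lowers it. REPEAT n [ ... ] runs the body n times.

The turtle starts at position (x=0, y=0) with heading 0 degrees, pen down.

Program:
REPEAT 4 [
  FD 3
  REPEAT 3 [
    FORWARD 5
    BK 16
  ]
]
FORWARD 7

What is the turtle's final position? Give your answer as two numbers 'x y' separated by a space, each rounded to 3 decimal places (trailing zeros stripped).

Answer: -113 0

Derivation:
Executing turtle program step by step:
Start: pos=(0,0), heading=0, pen down
REPEAT 4 [
  -- iteration 1/4 --
  FD 3: (0,0) -> (3,0) [heading=0, draw]
  REPEAT 3 [
    -- iteration 1/3 --
    FD 5: (3,0) -> (8,0) [heading=0, draw]
    BK 16: (8,0) -> (-8,0) [heading=0, draw]
    -- iteration 2/3 --
    FD 5: (-8,0) -> (-3,0) [heading=0, draw]
    BK 16: (-3,0) -> (-19,0) [heading=0, draw]
    -- iteration 3/3 --
    FD 5: (-19,0) -> (-14,0) [heading=0, draw]
    BK 16: (-14,0) -> (-30,0) [heading=0, draw]
  ]
  -- iteration 2/4 --
  FD 3: (-30,0) -> (-27,0) [heading=0, draw]
  REPEAT 3 [
    -- iteration 1/3 --
    FD 5: (-27,0) -> (-22,0) [heading=0, draw]
    BK 16: (-22,0) -> (-38,0) [heading=0, draw]
    -- iteration 2/3 --
    FD 5: (-38,0) -> (-33,0) [heading=0, draw]
    BK 16: (-33,0) -> (-49,0) [heading=0, draw]
    -- iteration 3/3 --
    FD 5: (-49,0) -> (-44,0) [heading=0, draw]
    BK 16: (-44,0) -> (-60,0) [heading=0, draw]
  ]
  -- iteration 3/4 --
  FD 3: (-60,0) -> (-57,0) [heading=0, draw]
  REPEAT 3 [
    -- iteration 1/3 --
    FD 5: (-57,0) -> (-52,0) [heading=0, draw]
    BK 16: (-52,0) -> (-68,0) [heading=0, draw]
    -- iteration 2/3 --
    FD 5: (-68,0) -> (-63,0) [heading=0, draw]
    BK 16: (-63,0) -> (-79,0) [heading=0, draw]
    -- iteration 3/3 --
    FD 5: (-79,0) -> (-74,0) [heading=0, draw]
    BK 16: (-74,0) -> (-90,0) [heading=0, draw]
  ]
  -- iteration 4/4 --
  FD 3: (-90,0) -> (-87,0) [heading=0, draw]
  REPEAT 3 [
    -- iteration 1/3 --
    FD 5: (-87,0) -> (-82,0) [heading=0, draw]
    BK 16: (-82,0) -> (-98,0) [heading=0, draw]
    -- iteration 2/3 --
    FD 5: (-98,0) -> (-93,0) [heading=0, draw]
    BK 16: (-93,0) -> (-109,0) [heading=0, draw]
    -- iteration 3/3 --
    FD 5: (-109,0) -> (-104,0) [heading=0, draw]
    BK 16: (-104,0) -> (-120,0) [heading=0, draw]
  ]
]
FD 7: (-120,0) -> (-113,0) [heading=0, draw]
Final: pos=(-113,0), heading=0, 29 segment(s) drawn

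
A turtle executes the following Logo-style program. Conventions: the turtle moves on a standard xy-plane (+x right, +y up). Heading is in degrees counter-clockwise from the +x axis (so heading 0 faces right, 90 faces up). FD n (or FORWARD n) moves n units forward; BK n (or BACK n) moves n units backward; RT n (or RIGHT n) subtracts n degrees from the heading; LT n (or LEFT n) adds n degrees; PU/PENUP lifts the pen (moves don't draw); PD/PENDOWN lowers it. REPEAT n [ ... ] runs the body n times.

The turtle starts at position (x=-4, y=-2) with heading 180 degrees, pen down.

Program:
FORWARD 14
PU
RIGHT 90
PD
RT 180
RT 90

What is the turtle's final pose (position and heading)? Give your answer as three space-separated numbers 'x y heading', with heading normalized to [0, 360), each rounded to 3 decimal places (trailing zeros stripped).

Answer: -18 -2 180

Derivation:
Executing turtle program step by step:
Start: pos=(-4,-2), heading=180, pen down
FD 14: (-4,-2) -> (-18,-2) [heading=180, draw]
PU: pen up
RT 90: heading 180 -> 90
PD: pen down
RT 180: heading 90 -> 270
RT 90: heading 270 -> 180
Final: pos=(-18,-2), heading=180, 1 segment(s) drawn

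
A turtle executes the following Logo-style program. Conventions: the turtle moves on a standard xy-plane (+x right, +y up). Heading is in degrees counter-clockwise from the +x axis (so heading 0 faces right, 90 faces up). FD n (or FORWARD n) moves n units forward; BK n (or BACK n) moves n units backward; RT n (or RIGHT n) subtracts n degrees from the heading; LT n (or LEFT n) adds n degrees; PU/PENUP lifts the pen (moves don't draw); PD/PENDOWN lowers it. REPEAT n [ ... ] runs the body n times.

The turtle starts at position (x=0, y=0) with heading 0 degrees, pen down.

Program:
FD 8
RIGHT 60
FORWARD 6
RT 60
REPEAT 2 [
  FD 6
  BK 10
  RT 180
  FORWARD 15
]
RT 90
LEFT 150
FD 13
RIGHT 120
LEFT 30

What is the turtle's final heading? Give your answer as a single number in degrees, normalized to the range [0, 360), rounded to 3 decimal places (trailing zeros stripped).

Answer: 210

Derivation:
Executing turtle program step by step:
Start: pos=(0,0), heading=0, pen down
FD 8: (0,0) -> (8,0) [heading=0, draw]
RT 60: heading 0 -> 300
FD 6: (8,0) -> (11,-5.196) [heading=300, draw]
RT 60: heading 300 -> 240
REPEAT 2 [
  -- iteration 1/2 --
  FD 6: (11,-5.196) -> (8,-10.392) [heading=240, draw]
  BK 10: (8,-10.392) -> (13,-1.732) [heading=240, draw]
  RT 180: heading 240 -> 60
  FD 15: (13,-1.732) -> (20.5,11.258) [heading=60, draw]
  -- iteration 2/2 --
  FD 6: (20.5,11.258) -> (23.5,16.454) [heading=60, draw]
  BK 10: (23.5,16.454) -> (18.5,7.794) [heading=60, draw]
  RT 180: heading 60 -> 240
  FD 15: (18.5,7.794) -> (11,-5.196) [heading=240, draw]
]
RT 90: heading 240 -> 150
LT 150: heading 150 -> 300
FD 13: (11,-5.196) -> (17.5,-16.454) [heading=300, draw]
RT 120: heading 300 -> 180
LT 30: heading 180 -> 210
Final: pos=(17.5,-16.454), heading=210, 9 segment(s) drawn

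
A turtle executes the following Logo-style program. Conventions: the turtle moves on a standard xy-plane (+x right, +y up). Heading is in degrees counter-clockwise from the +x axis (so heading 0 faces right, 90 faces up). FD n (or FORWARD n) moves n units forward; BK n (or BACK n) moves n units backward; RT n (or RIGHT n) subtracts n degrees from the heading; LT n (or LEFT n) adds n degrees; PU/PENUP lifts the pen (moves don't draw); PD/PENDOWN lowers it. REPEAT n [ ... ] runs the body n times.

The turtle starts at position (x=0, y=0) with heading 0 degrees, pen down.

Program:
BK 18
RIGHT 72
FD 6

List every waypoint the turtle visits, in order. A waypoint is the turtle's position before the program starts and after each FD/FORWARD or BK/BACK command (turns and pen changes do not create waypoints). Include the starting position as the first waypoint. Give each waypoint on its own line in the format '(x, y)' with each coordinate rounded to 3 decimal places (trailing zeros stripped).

Answer: (0, 0)
(-18, 0)
(-16.146, -5.706)

Derivation:
Executing turtle program step by step:
Start: pos=(0,0), heading=0, pen down
BK 18: (0,0) -> (-18,0) [heading=0, draw]
RT 72: heading 0 -> 288
FD 6: (-18,0) -> (-16.146,-5.706) [heading=288, draw]
Final: pos=(-16.146,-5.706), heading=288, 2 segment(s) drawn
Waypoints (3 total):
(0, 0)
(-18, 0)
(-16.146, -5.706)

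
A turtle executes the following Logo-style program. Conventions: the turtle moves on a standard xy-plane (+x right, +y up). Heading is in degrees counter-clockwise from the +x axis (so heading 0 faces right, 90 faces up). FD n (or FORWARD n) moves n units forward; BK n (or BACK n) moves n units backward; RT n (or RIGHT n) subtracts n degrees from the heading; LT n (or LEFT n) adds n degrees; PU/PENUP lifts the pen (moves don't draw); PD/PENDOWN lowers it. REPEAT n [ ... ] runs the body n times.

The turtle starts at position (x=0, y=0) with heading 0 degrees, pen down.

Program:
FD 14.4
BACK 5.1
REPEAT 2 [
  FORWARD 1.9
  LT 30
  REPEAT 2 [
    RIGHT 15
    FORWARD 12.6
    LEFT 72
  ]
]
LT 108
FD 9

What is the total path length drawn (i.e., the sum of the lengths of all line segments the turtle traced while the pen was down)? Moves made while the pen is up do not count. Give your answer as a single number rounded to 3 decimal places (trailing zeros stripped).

Executing turtle program step by step:
Start: pos=(0,0), heading=0, pen down
FD 14.4: (0,0) -> (14.4,0) [heading=0, draw]
BK 5.1: (14.4,0) -> (9.3,0) [heading=0, draw]
REPEAT 2 [
  -- iteration 1/2 --
  FD 1.9: (9.3,0) -> (11.2,0) [heading=0, draw]
  LT 30: heading 0 -> 30
  REPEAT 2 [
    -- iteration 1/2 --
    RT 15: heading 30 -> 15
    FD 12.6: (11.2,0) -> (23.371,3.261) [heading=15, draw]
    LT 72: heading 15 -> 87
    -- iteration 2/2 --
    RT 15: heading 87 -> 72
    FD 12.6: (23.371,3.261) -> (27.264,15.244) [heading=72, draw]
    LT 72: heading 72 -> 144
  ]
  -- iteration 2/2 --
  FD 1.9: (27.264,15.244) -> (25.727,16.361) [heading=144, draw]
  LT 30: heading 144 -> 174
  REPEAT 2 [
    -- iteration 1/2 --
    RT 15: heading 174 -> 159
    FD 12.6: (25.727,16.361) -> (13.964,20.877) [heading=159, draw]
    LT 72: heading 159 -> 231
    -- iteration 2/2 --
    RT 15: heading 231 -> 216
    FD 12.6: (13.964,20.877) -> (3.77,13.471) [heading=216, draw]
    LT 72: heading 216 -> 288
  ]
]
LT 108: heading 288 -> 36
FD 9: (3.77,13.471) -> (11.052,18.761) [heading=36, draw]
Final: pos=(11.052,18.761), heading=36, 9 segment(s) drawn

Segment lengths:
  seg 1: (0,0) -> (14.4,0), length = 14.4
  seg 2: (14.4,0) -> (9.3,0), length = 5.1
  seg 3: (9.3,0) -> (11.2,0), length = 1.9
  seg 4: (11.2,0) -> (23.371,3.261), length = 12.6
  seg 5: (23.371,3.261) -> (27.264,15.244), length = 12.6
  seg 6: (27.264,15.244) -> (25.727,16.361), length = 1.9
  seg 7: (25.727,16.361) -> (13.964,20.877), length = 12.6
  seg 8: (13.964,20.877) -> (3.77,13.471), length = 12.6
  seg 9: (3.77,13.471) -> (11.052,18.761), length = 9
Total = 82.7

Answer: 82.7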